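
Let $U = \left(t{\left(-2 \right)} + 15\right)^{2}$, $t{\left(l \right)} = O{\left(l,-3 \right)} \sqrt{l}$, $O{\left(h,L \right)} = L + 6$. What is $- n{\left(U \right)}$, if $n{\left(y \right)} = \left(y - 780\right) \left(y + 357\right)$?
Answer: $339372 + 810 i \sqrt{2} \approx 3.3937 \cdot 10^{5} + 1145.5 i$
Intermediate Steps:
$O{\left(h,L \right)} = 6 + L$
$t{\left(l \right)} = 3 \sqrt{l}$ ($t{\left(l \right)} = \left(6 - 3\right) \sqrt{l} = 3 \sqrt{l}$)
$U = \left(15 + 3 i \sqrt{2}\right)^{2}$ ($U = \left(3 \sqrt{-2} + 15\right)^{2} = \left(3 i \sqrt{2} + 15\right)^{2} = \left(15 + 3 i \sqrt{2}\right)^{2} \approx 207.0 + 127.28 i$)
$n{\left(y \right)} = \left(-780 + y\right) \left(357 + y\right)$
$- n{\left(U \right)} = - (-278460 + \left(207 + 90 i \sqrt{2}\right)^{2} - 423 \left(207 + 90 i \sqrt{2}\right)) = - (-278460 + \left(207 + 90 i \sqrt{2}\right)^{2} - \left(87561 + 38070 i \sqrt{2}\right)) = - (-366021 + \left(207 + 90 i \sqrt{2}\right)^{2} - 38070 i \sqrt{2}) = 366021 - \left(207 + 90 i \sqrt{2}\right)^{2} + 38070 i \sqrt{2}$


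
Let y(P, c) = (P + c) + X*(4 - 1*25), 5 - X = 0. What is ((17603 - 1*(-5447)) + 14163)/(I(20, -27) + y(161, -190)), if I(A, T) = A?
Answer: -37213/114 ≈ -326.43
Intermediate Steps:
X = 5 (X = 5 - 1*0 = 5 + 0 = 5)
y(P, c) = -105 + P + c (y(P, c) = (P + c) + 5*(4 - 1*25) = (P + c) + 5*(4 - 25) = (P + c) + 5*(-21) = (P + c) - 105 = -105 + P + c)
((17603 - 1*(-5447)) + 14163)/(I(20, -27) + y(161, -190)) = ((17603 - 1*(-5447)) + 14163)/(20 + (-105 + 161 - 190)) = ((17603 + 5447) + 14163)/(20 - 134) = (23050 + 14163)/(-114) = 37213*(-1/114) = -37213/114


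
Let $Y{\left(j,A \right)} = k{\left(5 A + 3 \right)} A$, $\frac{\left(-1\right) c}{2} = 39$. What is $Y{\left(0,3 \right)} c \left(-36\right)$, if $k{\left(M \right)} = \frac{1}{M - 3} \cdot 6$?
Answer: $\frac{16848}{5} \approx 3369.6$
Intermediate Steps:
$c = -78$ ($c = \left(-2\right) 39 = -78$)
$k{\left(M \right)} = \frac{6}{-3 + M}$ ($k{\left(M \right)} = \frac{1}{-3 + M} 6 = \frac{6}{-3 + M}$)
$Y{\left(j,A \right)} = \frac{6}{5}$ ($Y{\left(j,A \right)} = \frac{6}{-3 + \left(5 A + 3\right)} A = \frac{6}{-3 + \left(3 + 5 A\right)} A = \frac{6}{5 A} A = \frac{6}{5}$)
$Y{\left(0,3 \right)} c \left(-36\right) = \frac{6}{5} \left(-78\right) \left(-36\right) = \left(- \frac{468}{5}\right) \left(-36\right) = \frac{16848}{5}$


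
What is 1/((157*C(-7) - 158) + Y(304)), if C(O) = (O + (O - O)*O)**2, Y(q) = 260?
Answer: 1/7795 ≈ 0.00012829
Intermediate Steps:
C(O) = O**2 (C(O) = (O + 0*O)**2 = (O + 0)**2 = O**2)
1/((157*C(-7) - 158) + Y(304)) = 1/((157*(-7)**2 - 158) + 260) = 1/((157*49 - 158) + 260) = 1/((7693 - 158) + 260) = 1/(7535 + 260) = 1/7795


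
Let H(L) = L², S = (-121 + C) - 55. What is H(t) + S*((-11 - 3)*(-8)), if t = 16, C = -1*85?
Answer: -28976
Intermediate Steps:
C = -85
S = -261 (S = (-121 - 85) - 55 = -206 - 55 = -261)
H(t) + S*((-11 - 3)*(-8)) = 16² - 261*(-11 - 3)*(-8) = 256 - (-3654)*(-8) = 256 - 261*112 = 256 - 29232 = -28976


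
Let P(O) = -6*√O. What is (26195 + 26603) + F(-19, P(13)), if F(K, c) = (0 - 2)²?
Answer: 52802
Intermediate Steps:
F(K, c) = 4 (F(K, c) = (-2)² = 4)
(26195 + 26603) + F(-19, P(13)) = (26195 + 26603) + 4 = 52798 + 4 = 52802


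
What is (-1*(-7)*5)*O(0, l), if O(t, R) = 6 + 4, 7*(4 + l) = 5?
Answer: 350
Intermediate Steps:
l = -23/7 (l = -4 + (⅐)*5 = -4 + 5/7 = -23/7 ≈ -3.2857)
O(t, R) = 10
(-1*(-7)*5)*O(0, l) = (-1*(-7)*5)*10 = (7*5)*10 = 35*10 = 350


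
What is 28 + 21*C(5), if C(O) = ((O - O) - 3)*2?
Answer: -98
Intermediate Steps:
C(O) = -6 (C(O) = (0 - 3)*2 = -3*2 = -6)
28 + 21*C(5) = 28 + 21*(-6) = 28 - 126 = -98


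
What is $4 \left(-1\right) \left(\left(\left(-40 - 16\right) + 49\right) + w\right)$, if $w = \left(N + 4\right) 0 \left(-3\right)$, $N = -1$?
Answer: $28$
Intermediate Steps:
$w = 0$ ($w = \left(-1 + 4\right) 0 \left(-3\right) = 3 \cdot 0 \left(-3\right) = 0 \left(-3\right) = 0$)
$4 \left(-1\right) \left(\left(\left(-40 - 16\right) + 49\right) + w\right) = 4 \left(-1\right) \left(\left(\left(-40 - 16\right) + 49\right) + 0\right) = - 4 \left(\left(-56 + 49\right) + 0\right) = - 4 \left(-7 + 0\right) = \left(-4\right) \left(-7\right) = 28$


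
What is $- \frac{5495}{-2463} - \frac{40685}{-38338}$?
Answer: $\frac{310874465}{94426494} \approx 3.2922$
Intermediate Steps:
$- \frac{5495}{-2463} - \frac{40685}{-38338} = \left(-5495\right) \left(- \frac{1}{2463}\right) - - \frac{40685}{38338} = \frac{5495}{2463} + \frac{40685}{38338} = \frac{310874465}{94426494}$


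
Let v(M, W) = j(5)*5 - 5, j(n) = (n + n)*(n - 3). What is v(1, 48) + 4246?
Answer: 4341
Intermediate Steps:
j(n) = 2*n*(-3 + n) (j(n) = (2*n)*(-3 + n) = 2*n*(-3 + n))
v(M, W) = 95 (v(M, W) = (2*5*(-3 + 5))*5 - 5 = (2*5*2)*5 - 5 = 20*5 - 5 = 100 - 5 = 95)
v(1, 48) + 4246 = 95 + 4246 = 4341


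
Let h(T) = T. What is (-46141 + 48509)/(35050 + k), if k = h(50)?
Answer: 592/8775 ≈ 0.067464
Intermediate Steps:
k = 50
(-46141 + 48509)/(35050 + k) = (-46141 + 48509)/(35050 + 50) = 2368/35100 = 2368*(1/35100) = 592/8775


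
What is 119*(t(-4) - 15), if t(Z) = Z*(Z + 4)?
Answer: -1785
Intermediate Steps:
t(Z) = Z*(4 + Z)
119*(t(-4) - 15) = 119*(-4*(4 - 4) - 15) = 119*(-4*0 - 15) = 119*(0 - 15) = 119*(-15) = -1785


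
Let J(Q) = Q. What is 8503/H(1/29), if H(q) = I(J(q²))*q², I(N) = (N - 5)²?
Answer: 5057782698463/17673616 ≈ 2.8618e+5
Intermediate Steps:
I(N) = (-5 + N)²
H(q) = q²*(-5 + q²)² (H(q) = (-5 + q²)²*q² = q²*(-5 + q²)²)
8503/H(1/29) = 8503/(((1/29)²*(-5 + (1/29)²)²)) = 8503/(((-5 + 1/841)²/841)) = 8503/(((-4204/841)²/841)) = 8503/(((1/841)*(17673616/707281))) = 8503/(17673616/594823321) = 8503*(594823321/17673616) = 5057782698463/17673616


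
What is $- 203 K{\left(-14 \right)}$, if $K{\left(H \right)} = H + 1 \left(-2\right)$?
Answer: $3248$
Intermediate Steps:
$K{\left(H \right)} = -2 + H$ ($K{\left(H \right)} = H - 2 = -2 + H$)
$- 203 K{\left(-14 \right)} = - 203 \left(-2 - 14\right) = \left(-203\right) \left(-16\right) = 3248$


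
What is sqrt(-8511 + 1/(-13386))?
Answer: I*sqrt(1525043514342)/13386 ≈ 92.255*I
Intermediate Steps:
sqrt(-8511 + 1/(-13386)) = sqrt(-8511 - 1/13386) = sqrt(-113928247/13386) = I*sqrt(1525043514342)/13386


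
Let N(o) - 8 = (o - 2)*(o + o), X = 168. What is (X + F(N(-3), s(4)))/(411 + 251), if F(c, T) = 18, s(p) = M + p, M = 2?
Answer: 93/331 ≈ 0.28097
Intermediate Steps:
s(p) = 2 + p
N(o) = 8 + 2*o*(-2 + o) (N(o) = 8 + (o - 2)*(o + o) = 8 + (-2 + o)*(2*o) = 8 + 2*o*(-2 + o))
(X + F(N(-3), s(4)))/(411 + 251) = (168 + 18)/(411 + 251) = 186/662 = 186*(1/662) = 93/331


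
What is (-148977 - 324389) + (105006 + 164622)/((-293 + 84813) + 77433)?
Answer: -76662774170/161953 ≈ -4.7336e+5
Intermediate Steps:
(-148977 - 324389) + (105006 + 164622)/((-293 + 84813) + 77433) = -473366 + 269628/(84520 + 77433) = -473366 + 269628/161953 = -76662774170/161953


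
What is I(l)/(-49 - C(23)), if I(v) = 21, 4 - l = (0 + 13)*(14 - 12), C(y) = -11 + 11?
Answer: -3/7 ≈ -0.42857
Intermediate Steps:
C(y) = 0
l = -22 (l = 4 - (0 + 13)*(14 - 12) = 4 - 13*2 = 4 - 1*26 = 4 - 26 = -22)
I(l)/(-49 - C(23)) = 21/(-49 - 1*0) = 21/(-49 + 0) = 21/(-49) = 21*(-1/49) = -3/7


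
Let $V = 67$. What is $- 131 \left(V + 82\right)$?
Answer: $-19519$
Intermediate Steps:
$- 131 \left(V + 82\right) = - 131 \left(67 + 82\right) = \left(-131\right) 149 = -19519$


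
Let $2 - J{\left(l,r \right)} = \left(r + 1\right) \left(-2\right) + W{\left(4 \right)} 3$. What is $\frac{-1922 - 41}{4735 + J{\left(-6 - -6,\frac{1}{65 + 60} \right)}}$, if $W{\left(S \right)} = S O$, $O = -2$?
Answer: $- \frac{245375}{595377} \approx -0.41213$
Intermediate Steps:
$W{\left(S \right)} = - 2 S$ ($W{\left(S \right)} = S \left(-2\right) = - 2 S$)
$J{\left(l,r \right)} = 28 + 2 r$ ($J{\left(l,r \right)} = 2 - \left(\left(r + 1\right) \left(-2\right) + \left(-2\right) 4 \cdot 3\right) = 2 - \left(\left(1 + r\right) \left(-2\right) - 24\right) = 2 - \left(\left(-2 - 2 r\right) - 24\right) = 2 - \left(-26 - 2 r\right) = 2 + \left(26 + 2 r\right) = 28 + 2 r$)
$\frac{-1922 - 41}{4735 + J{\left(-6 - -6,\frac{1}{65 + 60} \right)}} = \frac{-1922 - 41}{4735 + \left(28 + \frac{2}{65 + 60}\right)} = - \frac{1963}{4735 + \left(28 + \frac{2}{125}\right)} = - \frac{1963}{4735 + \frac{3502}{125}} = - \frac{1963}{\frac{595377}{125}} = \left(-1963\right) \frac{125}{595377} = - \frac{245375}{595377}$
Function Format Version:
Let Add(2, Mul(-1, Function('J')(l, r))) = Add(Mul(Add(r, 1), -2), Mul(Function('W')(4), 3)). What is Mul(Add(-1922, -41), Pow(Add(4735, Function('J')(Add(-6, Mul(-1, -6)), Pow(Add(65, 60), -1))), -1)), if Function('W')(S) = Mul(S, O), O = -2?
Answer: Rational(-245375, 595377) ≈ -0.41213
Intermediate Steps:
Function('W')(S) = Mul(-2, S) (Function('W')(S) = Mul(S, -2) = Mul(-2, S))
Function('J')(l, r) = Add(28, Mul(2, r)) (Function('J')(l, r) = Add(2, Mul(-1, Add(Mul(Add(r, 1), -2), Mul(Mul(-2, 4), 3)))) = Add(2, Mul(-1, Add(Mul(Add(1, r), -2), Mul(-8, 3)))) = Add(2, Mul(-1, Add(Add(-2, Mul(-2, r)), -24))) = Add(2, Mul(-1, Add(-26, Mul(-2, r)))) = Add(2, Add(26, Mul(2, r))) = Add(28, Mul(2, r)))
Mul(Add(-1922, -41), Pow(Add(4735, Function('J')(Add(-6, Mul(-1, -6)), Pow(Add(65, 60), -1))), -1)) = Mul(Add(-1922, -41), Pow(Add(4735, Add(28, Mul(2, Pow(Add(65, 60), -1)))), -1)) = Mul(-1963, Pow(Add(4735, Add(28, Mul(2, Pow(125, -1)))), -1)) = Mul(-1963, Pow(Add(4735, Add(28, Mul(2, Rational(1, 125)))), -1)) = Mul(-1963, Pow(Add(4735, Add(28, Rational(2, 125))), -1)) = Mul(-1963, Pow(Add(4735, Rational(3502, 125)), -1)) = Mul(-1963, Pow(Rational(595377, 125), -1)) = Mul(-1963, Rational(125, 595377)) = Rational(-245375, 595377)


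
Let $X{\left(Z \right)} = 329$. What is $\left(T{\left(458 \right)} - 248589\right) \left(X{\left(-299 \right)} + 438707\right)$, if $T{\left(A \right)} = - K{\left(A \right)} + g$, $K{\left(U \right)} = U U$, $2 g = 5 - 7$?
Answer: $-201233906744$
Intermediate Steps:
$g = -1$ ($g = \frac{5 - 7}{2} = \frac{1}{2} \left(-2\right) = -1$)
$K{\left(U \right)} = U^{2}$
$T{\left(A \right)} = -1 - A^{2}$ ($T{\left(A \right)} = - A^{2} - 1 = -1 - A^{2}$)
$\left(T{\left(458 \right)} - 248589\right) \left(X{\left(-299 \right)} + 438707\right) = \left(\left(-1 - 458^{2}\right) - 248589\right) \left(329 + 438707\right) = \left(\left(-1 - 209764\right) - 248589\right) 439036 = \left(-209765 - 248589\right) 439036 = \left(-458354\right) 439036 = -201233906744$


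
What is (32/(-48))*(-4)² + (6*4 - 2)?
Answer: 34/3 ≈ 11.333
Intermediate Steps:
(32/(-48))*(-4)² + (6*4 - 2) = (32*(-1/48))*16 + (24 - 2) = -⅔*16 + 22 = -32/3 + 22 = 34/3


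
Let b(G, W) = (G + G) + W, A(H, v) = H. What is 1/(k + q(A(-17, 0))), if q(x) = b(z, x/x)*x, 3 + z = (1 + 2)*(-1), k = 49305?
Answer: 1/49492 ≈ 2.0205e-5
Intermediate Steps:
z = -6 (z = -3 + (1 + 2)*(-1) = -3 + 3*(-1) = -3 - 3 = -6)
b(G, W) = W + 2*G (b(G, W) = 2*G + W = W + 2*G)
q(x) = -11*x (q(x) = (x/x + 2*(-6))*x = (1 - 12)*x = -11*x)
1/(k + q(A(-17, 0))) = 1/(49305 - 11*(-17)) = 1/(49305 + 187) = 1/49492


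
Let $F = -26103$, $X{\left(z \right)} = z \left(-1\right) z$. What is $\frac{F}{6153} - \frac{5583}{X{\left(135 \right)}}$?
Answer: $- \frac{7005952}{1779975} \approx -3.936$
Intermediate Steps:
$X{\left(z \right)} = - z^{2}$ ($X{\left(z \right)} = - z z = - z^{2}$)
$\frac{F}{6153} - \frac{5583}{X{\left(135 \right)}} = - \frac{26103}{6153} - \frac{5583}{\left(-1\right) 135^{2}} = \left(-26103\right) \frac{1}{6153} - \frac{5583}{\left(-1\right) 18225} = - \frac{1243}{293} - \frac{5583}{-18225} = - \frac{1243}{293} - - \frac{1861}{6075} = - \frac{1243}{293} + \frac{1861}{6075} = - \frac{7005952}{1779975}$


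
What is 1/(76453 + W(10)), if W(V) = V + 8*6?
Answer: 1/76511 ≈ 1.3070e-5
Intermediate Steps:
W(V) = 48 + V (W(V) = V + 48 = 48 + V)
1/(76453 + W(10)) = 1/(76453 + (48 + 10)) = 1/(76453 + 58) = 1/76511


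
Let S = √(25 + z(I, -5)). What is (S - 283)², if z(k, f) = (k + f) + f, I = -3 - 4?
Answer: 80097 - 1132*√2 ≈ 78496.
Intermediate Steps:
I = -7
z(k, f) = k + 2*f (z(k, f) = (f + k) + f = k + 2*f)
S = 2*√2 (S = √(25 + (-7 + 2*(-5))) = √(25 + (-7 - 10)) = √(25 - 17) = √8 = 2*√2 ≈ 2.8284)
(S - 283)² = (2*√2 - 283)² = (-283 + 2*√2)²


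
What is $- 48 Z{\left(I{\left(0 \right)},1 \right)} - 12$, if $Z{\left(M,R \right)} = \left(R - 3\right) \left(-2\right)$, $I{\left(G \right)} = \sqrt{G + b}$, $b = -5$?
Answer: $-204$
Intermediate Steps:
$I{\left(G \right)} = \sqrt{-5 + G}$ ($I{\left(G \right)} = \sqrt{G - 5} = \sqrt{-5 + G}$)
$Z{\left(M,R \right)} = 6 - 2 R$ ($Z{\left(M,R \right)} = \left(-3 + R\right) \left(-2\right) = 6 - 2 R$)
$- 48 Z{\left(I{\left(0 \right)},1 \right)} - 12 = - 48 \left(6 - 2\right) - 12 = \left(-48\right) 4 - 12 = -192 - 12 = -204$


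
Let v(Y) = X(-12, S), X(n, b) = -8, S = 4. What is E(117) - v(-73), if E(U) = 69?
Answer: 77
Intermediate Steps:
v(Y) = -8
E(117) - v(-73) = 69 - 1*(-8) = 69 + 8 = 77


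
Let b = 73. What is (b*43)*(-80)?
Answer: -251120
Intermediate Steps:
(b*43)*(-80) = (73*43)*(-80) = 3139*(-80) = -251120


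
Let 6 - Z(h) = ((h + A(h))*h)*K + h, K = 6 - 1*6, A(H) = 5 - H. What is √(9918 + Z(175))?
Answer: √9749 ≈ 98.737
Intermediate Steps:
K = 0 (K = 6 - 6 = 0)
Z(h) = 6 - h (Z(h) = 6 - (((h + (5 - h))*h)*0 + h) = 6 - ((5*h)*0 + h) = 6 - (0 + h) = 6 - h)
√(9918 + Z(175)) = √(9918 + (6 - 1*175)) = √(9918 + (6 - 175)) = √(9918 - 169) = √9749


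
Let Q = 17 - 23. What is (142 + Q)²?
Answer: 18496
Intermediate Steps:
Q = -6
(142 + Q)² = (142 - 6)² = 136² = 18496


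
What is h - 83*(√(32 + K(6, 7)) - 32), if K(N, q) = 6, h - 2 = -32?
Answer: 2626 - 83*√38 ≈ 2114.4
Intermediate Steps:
h = -30 (h = 2 - 32 = -30)
h - 83*(√(32 + K(6, 7)) - 32) = -30 - 83*(√(32 + 6) - 32) = -30 - 83*(√38 - 32) = -30 - 83*(-32 + √38) = -30 + (2656 - 83*√38) = 2626 - 83*√38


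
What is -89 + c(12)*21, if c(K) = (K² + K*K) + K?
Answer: 6211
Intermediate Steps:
c(K) = K + 2*K² (c(K) = (K² + K²) + K = 2*K² + K = K + 2*K²)
-89 + c(12)*21 = -89 + (12*(1 + 2*12))*21 = -89 + (12*(1 + 24))*21 = -89 + (12*25)*21 = -89 + 300*21 = -89 + 6300 = 6211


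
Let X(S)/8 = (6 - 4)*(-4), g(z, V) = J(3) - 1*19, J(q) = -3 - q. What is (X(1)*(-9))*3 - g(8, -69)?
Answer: 1753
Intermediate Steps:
g(z, V) = -25 (g(z, V) = (-3 - 1*3) - 1*19 = (-3 - 3) - 19 = -6 - 19 = -25)
X(S) = -64 (X(S) = 8*((6 - 4)*(-4)) = 8*(2*(-4)) = 8*(-8) = -64)
(X(1)*(-9))*3 - g(8, -69) = -64*(-9)*3 - 1*(-25) = 576*3 + 25 = 1728 + 25 = 1753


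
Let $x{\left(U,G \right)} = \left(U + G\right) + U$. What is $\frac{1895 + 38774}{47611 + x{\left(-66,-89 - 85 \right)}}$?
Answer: $\frac{40669}{47305} \approx 0.85972$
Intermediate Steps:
$x{\left(U,G \right)} = G + 2 U$ ($x{\left(U,G \right)} = \left(G + U\right) + U = G + 2 U$)
$\frac{1895 + 38774}{47611 + x{\left(-66,-89 - 85 \right)}} = \frac{1895 + 38774}{47611 + \left(\left(-89 - 85\right) + 2 \left(-66\right)\right)} = \frac{40669}{47611 - 306} = \frac{40669}{47305}$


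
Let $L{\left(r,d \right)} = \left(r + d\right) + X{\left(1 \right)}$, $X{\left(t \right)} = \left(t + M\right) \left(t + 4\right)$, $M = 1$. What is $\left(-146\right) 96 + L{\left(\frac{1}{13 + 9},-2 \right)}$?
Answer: $- \frac{308175}{22} \approx -14008.0$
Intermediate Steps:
$X{\left(t \right)} = \left(1 + t\right) \left(4 + t\right)$ ($X{\left(t \right)} = \left(t + 1\right) \left(t + 4\right) = \left(1 + t\right) \left(4 + t\right)$)
$L{\left(r,d \right)} = 10 + d + r$ ($L{\left(r,d \right)} = \left(r + d\right) + \left(4 + 1^{2} + 5 \cdot 1\right) = \left(d + r\right) + \left(4 + 1 + 5\right) = \left(d + r\right) + 10 = 10 + d + r$)
$\left(-146\right) 96 + L{\left(\frac{1}{13 + 9},-2 \right)} = \left(-146\right) 96 + \left(10 - 2 + \frac{1}{13 + 9}\right) = -14016 + \left(10 - 2 + \frac{1}{22}\right) = -14016 + \frac{177}{22} = - \frac{308175}{22}$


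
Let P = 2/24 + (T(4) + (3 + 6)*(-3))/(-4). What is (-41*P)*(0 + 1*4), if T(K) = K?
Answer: -2870/3 ≈ -956.67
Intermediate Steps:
P = 35/6 (P = 2/24 + (4 + (3 + 6)*(-3))/(-4) = 2*(1/24) + (4 + 9*(-3))*(-1/4) = 1/12 + (4 - 27)*(-1/4) = 1/12 - 23*(-1/4) = 1/12 + 23/4 = 35/6 ≈ 5.8333)
(-41*P)*(0 + 1*4) = (-41*35/6)*(0 + 1*4) = -1435*(0 + 4)/6 = -1435/6*4 = -2870/3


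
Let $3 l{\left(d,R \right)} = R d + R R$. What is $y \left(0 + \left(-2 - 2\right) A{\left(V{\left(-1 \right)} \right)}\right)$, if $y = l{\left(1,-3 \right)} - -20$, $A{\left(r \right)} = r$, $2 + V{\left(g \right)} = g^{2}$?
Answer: $88$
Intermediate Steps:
$V{\left(g \right)} = -2 + g^{2}$
$l{\left(d,R \right)} = \frac{R^{2}}{3} + \frac{R d}{3}$ ($l{\left(d,R \right)} = \frac{R d + R R}{3} = \frac{R d + R^{2}}{3} = \frac{R^{2} + R d}{3} = \frac{R^{2}}{3} + \frac{R d}{3}$)
$y = 22$ ($y = \frac{1}{3} \left(-3\right) \left(-3 + 1\right) - -20 = \frac{1}{3} \left(-3\right) \left(-2\right) + 20 = 2 + 20 = 22$)
$y \left(0 + \left(-2 - 2\right) A{\left(V{\left(-1 \right)} \right)}\right) = 22 \left(0 + \left(-2 - 2\right) \left(-2 + \left(-1\right)^{2}\right)\right) = 22 \left(0 - 4 \left(-2 + 1\right)\right) = 22 \left(0 - -4\right) = 22 \left(0 + 4\right) = 22 \cdot 4 = 88$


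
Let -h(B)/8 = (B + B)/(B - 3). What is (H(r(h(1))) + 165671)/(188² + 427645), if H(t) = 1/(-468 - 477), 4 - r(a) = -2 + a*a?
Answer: 156559094/437524605 ≈ 0.35783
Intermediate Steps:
h(B) = -16*B/(-3 + B) (h(B) = -8*(B + B)/(B - 3) = -8*2*B/(-3 + B) = -16*B/(-3 + B))
r(a) = 6 - a² (r(a) = 4 - (-2 + a*a) = 4 - (-2 + a²) = 4 + (2 - a²) = 6 - a²)
H(t) = -1/945 (H(t) = 1/(-945) = -1/945)
(H(r(h(1))) + 165671)/(188² + 427645) = (-1/945 + 165671)/(188² + 427645) = 156559094/(945*(35344 + 427645)) = (156559094/945)/462989 = (156559094/945)*(1/462989) = 156559094/437524605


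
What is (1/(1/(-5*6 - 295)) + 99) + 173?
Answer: -53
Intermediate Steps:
(1/(1/(-5*6 - 295)) + 99) + 173 = (1/(1/(-30 - 295)) + 99) + 173 = (1/(1/(-325)) + 99) + 173 = (1/(-1/325) + 99) + 173 = (-325 + 99) + 173 = -226 + 173 = -53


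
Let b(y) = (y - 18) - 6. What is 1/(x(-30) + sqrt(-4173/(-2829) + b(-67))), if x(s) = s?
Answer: -14145/466561 - I*sqrt(79609946)/933122 ≈ -0.030318 - 0.0095619*I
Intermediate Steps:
b(y) = -24 + y (b(y) = (-18 + y) - 6 = -24 + y)
1/(x(-30) + sqrt(-4173/(-2829) + b(-67))) = 1/(-30 + sqrt(-4173/(-2829) + (-24 - 67))) = 1/(-30 + sqrt(-4173*(-1/2829) - 91)) = 1/(-30 + sqrt(1391/943 - 91)) = 1/(-30 + sqrt(-84422/943)) = 1/(-30 + I*sqrt(79609946)/943)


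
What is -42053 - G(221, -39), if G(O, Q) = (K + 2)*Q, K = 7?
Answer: -41702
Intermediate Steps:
G(O, Q) = 9*Q (G(O, Q) = (7 + 2)*Q = 9*Q)
-42053 - G(221, -39) = -42053 - 9*(-39) = -42053 - 1*(-351) = -42053 + 351 = -41702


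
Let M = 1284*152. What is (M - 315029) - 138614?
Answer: -258475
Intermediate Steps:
M = 195168
(M - 315029) - 138614 = (195168 - 315029) - 138614 = -119861 - 138614 = -258475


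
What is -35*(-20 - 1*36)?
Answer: 1960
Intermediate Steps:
-35*(-20 - 1*36) = -35*(-20 - 36) = -35*(-56) = 1960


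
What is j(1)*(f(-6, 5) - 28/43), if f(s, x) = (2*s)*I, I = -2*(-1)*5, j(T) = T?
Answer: -5188/43 ≈ -120.65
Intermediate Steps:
I = 10 (I = 2*5 = 10)
f(s, x) = 20*s (f(s, x) = (2*s)*10 = 20*s)
j(1)*(f(-6, 5) - 28/43) = 1*(20*(-6) - 28/43) = 1*(-120 - 28*1/43) = 1*(-120 - 28/43) = 1*(-5188/43) = -5188/43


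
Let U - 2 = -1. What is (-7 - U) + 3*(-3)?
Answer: -17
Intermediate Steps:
U = 1 (U = 2 - 1 = 1)
(-7 - U) + 3*(-3) = (-7 - 1*1) + 3*(-3) = (-7 - 1) - 9 = -8 - 9 = -17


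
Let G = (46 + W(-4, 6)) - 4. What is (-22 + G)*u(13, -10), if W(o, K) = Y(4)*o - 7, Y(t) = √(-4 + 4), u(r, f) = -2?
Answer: -26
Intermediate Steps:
Y(t) = 0 (Y(t) = √0 = 0)
W(o, K) = -7 (W(o, K) = 0*o - 7 = 0 - 7 = -7)
G = 35 (G = (46 - 7) - 4 = 39 - 4 = 35)
(-22 + G)*u(13, -10) = (-22 + 35)*(-2) = 13*(-2) = -26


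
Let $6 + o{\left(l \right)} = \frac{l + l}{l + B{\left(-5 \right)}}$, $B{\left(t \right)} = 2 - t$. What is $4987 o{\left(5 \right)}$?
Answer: $- \frac{154597}{6} \approx -25766.0$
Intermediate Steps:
$o{\left(l \right)} = -6 + \frac{2 l}{7 + l}$ ($o{\left(l \right)} = -6 + \frac{l + l}{l + \left(2 - -5\right)} = -6 + \frac{2 l}{l + \left(2 + 5\right)} = -6 + \frac{2 l}{l + 7} = -6 + \frac{2 l}{7 + l}$)
$4987 o{\left(5 \right)} = 4987 \frac{2 \left(-21 - 10\right)}{7 + 5} = 4987 \frac{2 \left(-21 - 10\right)}{12} = 4987 \cdot 2 \cdot \frac{1}{12} \left(-31\right) = 4987 \left(- \frac{31}{6}\right) = - \frac{154597}{6}$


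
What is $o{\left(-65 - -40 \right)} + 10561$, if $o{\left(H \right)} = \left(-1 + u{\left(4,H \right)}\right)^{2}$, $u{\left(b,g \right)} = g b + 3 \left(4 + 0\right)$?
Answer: $18482$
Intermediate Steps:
$u{\left(b,g \right)} = 12 + b g$ ($u{\left(b,g \right)} = b g + 3 \cdot 4 = b g + 12 = 12 + b g$)
$o{\left(H \right)} = \left(11 + 4 H\right)^{2}$ ($o{\left(H \right)} = \left(-1 + \left(12 + 4 H\right)\right)^{2} = \left(11 + 4 H\right)^{2}$)
$o{\left(-65 - -40 \right)} + 10561 = \left(11 + 4 \left(-65 - -40\right)\right)^{2} + 10561 = \left(11 + 4 \left(-65 + 40\right)\right)^{2} + 10561 = \left(11 + 4 \left(-25\right)\right)^{2} + 10561 = \left(11 - 100\right)^{2} + 10561 = \left(-89\right)^{2} + 10561 = 7921 + 10561 = 18482$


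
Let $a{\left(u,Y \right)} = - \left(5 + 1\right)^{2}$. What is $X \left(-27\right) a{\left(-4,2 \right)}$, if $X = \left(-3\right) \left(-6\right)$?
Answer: $17496$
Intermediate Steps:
$X = 18$
$a{\left(u,Y \right)} = -36$ ($a{\left(u,Y \right)} = - 6^{2} = \left(-1\right) 36 = -36$)
$X \left(-27\right) a{\left(-4,2 \right)} = 18 \left(-27\right) \left(-36\right) = \left(-486\right) \left(-36\right) = 17496$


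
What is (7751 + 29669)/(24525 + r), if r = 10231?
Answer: 9355/8689 ≈ 1.0766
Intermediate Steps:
(7751 + 29669)/(24525 + r) = (7751 + 29669)/(24525 + 10231) = 37420/34756 = 37420*(1/34756) = 9355/8689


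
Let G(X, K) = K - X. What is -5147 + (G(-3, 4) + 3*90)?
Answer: -4870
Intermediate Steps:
-5147 + (G(-3, 4) + 3*90) = -5147 + ((4 - 1*(-3)) + 3*90) = -5147 + ((4 + 3) + 270) = -5147 + (7 + 270) = -5147 + 277 = -4870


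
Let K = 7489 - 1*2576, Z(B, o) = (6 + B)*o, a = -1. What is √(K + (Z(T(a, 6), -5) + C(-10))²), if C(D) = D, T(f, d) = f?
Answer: 3*√682 ≈ 78.345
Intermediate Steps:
Z(B, o) = o*(6 + B)
K = 4913 (K = 7489 - 2576 = 4913)
√(K + (Z(T(a, 6), -5) + C(-10))²) = √(4913 + (-5*(6 - 1) - 10)²) = √(4913 + (-5*5 - 10)²) = √(4913 + (-25 - 10)²) = √(4913 + (-35)²) = √(4913 + 1225) = √6138 = 3*√682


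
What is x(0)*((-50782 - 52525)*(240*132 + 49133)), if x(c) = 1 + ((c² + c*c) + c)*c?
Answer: -8348548591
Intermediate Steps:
x(c) = 1 + c*(c + 2*c²) (x(c) = 1 + ((c² + c²) + c)*c = 1 + (2*c² + c)*c = 1 + (c + 2*c²)*c = 1 + c*(c + 2*c²))
x(0)*((-50782 - 52525)*(240*132 + 49133)) = (1 + 0² + 2*0³)*((-50782 - 52525)*(240*132 + 49133)) = (1 + 0 + 2*0)*(-103307*(31680 + 49133)) = (1 + 0 + 0)*(-103307*80813) = 1*(-8348548591) = -8348548591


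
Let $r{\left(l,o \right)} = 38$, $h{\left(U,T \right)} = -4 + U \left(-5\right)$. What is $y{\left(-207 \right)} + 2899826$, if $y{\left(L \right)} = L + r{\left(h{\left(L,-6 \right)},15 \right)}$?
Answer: $2899657$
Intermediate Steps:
$h{\left(U,T \right)} = -4 - 5 U$
$y{\left(L \right)} = 38 + L$ ($y{\left(L \right)} = L + 38 = 38 + L$)
$y{\left(-207 \right)} + 2899826 = \left(38 - 207\right) + 2899826 = -169 + 2899826 = 2899657$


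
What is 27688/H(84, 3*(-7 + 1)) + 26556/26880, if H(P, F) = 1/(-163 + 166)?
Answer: 186065573/2240 ≈ 83065.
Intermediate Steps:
H(P, F) = 1/3
27688/H(84, 3*(-7 + 1)) + 26556/26880 = 27688/(1/3) + 26556/26880 = 27688*3 + 26556*(1/26880) = 83064 + 2213/2240 = 186065573/2240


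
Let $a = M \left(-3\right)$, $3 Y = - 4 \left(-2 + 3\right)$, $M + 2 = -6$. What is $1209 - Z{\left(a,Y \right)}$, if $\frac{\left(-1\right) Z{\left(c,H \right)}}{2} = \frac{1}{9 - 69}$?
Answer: $\frac{36269}{30} \approx 1209.0$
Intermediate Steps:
$M = -8$ ($M = -2 - 6 = -8$)
$Y = - \frac{4}{3}$ ($Y = \frac{\left(-4\right) \left(-2 + 3\right)}{3} = \frac{\left(-4\right) 1}{3} = \frac{1}{3} \left(-4\right) = - \frac{4}{3} \approx -1.3333$)
$a = 24$ ($a = \left(-8\right) \left(-3\right) = 24$)
$Z{\left(c,H \right)} = \frac{1}{30}$ ($Z{\left(c,H \right)} = - \frac{2}{9 - 69} = - \frac{2}{-60} = \left(-2\right) \left(- \frac{1}{60}\right) = \frac{1}{30}$)
$1209 - Z{\left(a,Y \right)} = 1209 - \frac{1}{30} = \frac{36269}{30}$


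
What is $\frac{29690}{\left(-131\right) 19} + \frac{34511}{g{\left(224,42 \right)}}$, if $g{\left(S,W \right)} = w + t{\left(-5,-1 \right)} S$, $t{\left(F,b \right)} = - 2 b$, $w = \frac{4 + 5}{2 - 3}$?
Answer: $\frac{72863969}{1092671} \approx 66.684$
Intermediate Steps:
$w = -9$ ($w = \frac{9}{-1} = 9 \left(-1\right) = -9$)
$g{\left(S,W \right)} = -9 + 2 S$ ($g{\left(S,W \right)} = -9 + \left(-2\right) \left(-1\right) S = -9 + 2 S$)
$\frac{29690}{\left(-131\right) 19} + \frac{34511}{g{\left(224,42 \right)}} = \frac{29690}{\left(-131\right) 19} + \frac{34511}{-9 + 2 \cdot 224} = \frac{29690}{-2489} + \frac{34511}{-9 + 448} = 29690 \left(- \frac{1}{2489}\right) + \frac{34511}{439} = - \frac{29690}{2489} + 34511 \cdot \frac{1}{439} = - \frac{29690}{2489} + \frac{34511}{439} = \frac{72863969}{1092671}$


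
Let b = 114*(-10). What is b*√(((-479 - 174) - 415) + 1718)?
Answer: -5700*√26 ≈ -29064.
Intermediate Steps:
b = -1140
b*√(((-479 - 174) - 415) + 1718) = -1140*√(((-479 - 174) - 415) + 1718) = -1140*√((-653 - 415) + 1718) = -1140*√(-1068 + 1718) = -5700*√26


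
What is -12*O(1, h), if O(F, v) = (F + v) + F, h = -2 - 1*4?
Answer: 48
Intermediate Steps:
h = -6 (h = -2 - 4 = -6)
O(F, v) = v + 2*F
-12*O(1, h) = -12*(-6 + 2*1) = -12*(-6 + 2) = -12*(-4) = 48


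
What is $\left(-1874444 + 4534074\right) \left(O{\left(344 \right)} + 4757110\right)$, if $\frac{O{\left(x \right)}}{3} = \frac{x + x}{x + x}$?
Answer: $12652160448190$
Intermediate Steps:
$O{\left(x \right)} = 3$ ($O{\left(x \right)} = 3 \frac{x + x}{x + x} = 3 \frac{2 x}{2 x} = 3 \cdot 2 x \frac{1}{2 x} = 3 \cdot 1 = 3$)
$\left(-1874444 + 4534074\right) \left(O{\left(344 \right)} + 4757110\right) = \left(-1874444 + 4534074\right) \left(3 + 4757110\right) = 2659630 \cdot 4757113 = 12652160448190$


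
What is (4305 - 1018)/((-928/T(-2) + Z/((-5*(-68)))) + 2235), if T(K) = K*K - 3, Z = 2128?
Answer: 279395/111627 ≈ 2.5029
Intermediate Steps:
T(K) = -3 + K**2 (T(K) = K**2 - 3 = -3 + K**2)
(4305 - 1018)/((-928/T(-2) + Z/((-5*(-68)))) + 2235) = (4305 - 1018)/((-928/(-3 + (-2)**2) + 2128/((-5*(-68)))) + 2235) = 3287/((-928/(-3 + 4) + 2128/340) + 2235) = 3287/((-928/1 + 2128*(1/340)) + 2235) = 3287/((-928*1 + 532/85) + 2235) = 3287/((-928 + 532/85) + 2235) = 3287/(-78348/85 + 2235) = 3287/(111627/85) = 3287*(85/111627) = 279395/111627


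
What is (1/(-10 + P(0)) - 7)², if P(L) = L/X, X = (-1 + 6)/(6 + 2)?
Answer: 5041/100 ≈ 50.410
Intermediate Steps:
X = 5/8 ≈ 0.62500
P(L) = 8*L/5 (P(L) = L/(5/8) = L*(8/5) = 8*L/5)
(1/(-10 + P(0)) - 7)² = (1/(-10 + (8/5)*0) - 7)² = (1/(-10 + 0) - 7)² = (1/(-10) - 7)² = (-⅒ - 7)² = (-71/10)² = 5041/100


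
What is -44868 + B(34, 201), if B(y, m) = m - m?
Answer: -44868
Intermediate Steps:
B(y, m) = 0
-44868 + B(34, 201) = -44868 + 0 = -44868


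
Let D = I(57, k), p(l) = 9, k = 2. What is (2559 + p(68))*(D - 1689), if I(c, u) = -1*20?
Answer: -4388712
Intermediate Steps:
I(c, u) = -20
D = -20
(2559 + p(68))*(D - 1689) = (2559 + 9)*(-20 - 1689) = 2568*(-1709) = -4388712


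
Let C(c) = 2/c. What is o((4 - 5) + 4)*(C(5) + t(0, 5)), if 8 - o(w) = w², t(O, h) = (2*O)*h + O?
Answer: -⅖ ≈ -0.40000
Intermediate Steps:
t(O, h) = O + 2*O*h (t(O, h) = 2*O*h + O = O + 2*O*h)
o(w) = 8 - w²
o((4 - 5) + 4)*(C(5) + t(0, 5)) = (8 - ((4 - 5) + 4)²)*(2/5 + 0*(1 + 2*5)) = (8 - (-1 + 4)²)*(2*(⅕) + 0*(1 + 10)) = (8 - 1*3²)*(⅖ + 0*11) = (8 - 1*9)*(⅖ + 0) = (8 - 9)*(⅖) = -1*⅖ = -⅖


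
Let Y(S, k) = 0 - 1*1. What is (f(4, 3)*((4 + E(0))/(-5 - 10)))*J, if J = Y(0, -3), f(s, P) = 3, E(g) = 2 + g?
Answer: 6/5 ≈ 1.2000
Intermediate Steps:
Y(S, k) = -1 (Y(S, k) = 0 - 1 = -1)
J = -1
(f(4, 3)*((4 + E(0))/(-5 - 10)))*J = (3*((4 + (2 + 0))/(-5 - 10)))*(-1) = (3*((4 + 2)/(-15)))*(-1) = (3*(6*(-1/15)))*(-1) = (3*(-⅖))*(-1) = -6/5*(-1) = 6/5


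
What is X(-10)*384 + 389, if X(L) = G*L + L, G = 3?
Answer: -14971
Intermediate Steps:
X(L) = 4*L (X(L) = 3*L + L = 4*L)
X(-10)*384 + 389 = (4*(-10))*384 + 389 = -40*384 + 389 = -15360 + 389 = -14971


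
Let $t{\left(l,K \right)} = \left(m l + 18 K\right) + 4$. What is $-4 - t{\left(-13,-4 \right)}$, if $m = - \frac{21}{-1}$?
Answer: $337$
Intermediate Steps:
$m = 21$ ($m = \left(-21\right) \left(-1\right) = 21$)
$t{\left(l,K \right)} = 4 + 18 K + 21 l$ ($t{\left(l,K \right)} = \left(21 l + 18 K\right) + 4 = \left(18 K + 21 l\right) + 4 = 4 + 18 K + 21 l$)
$-4 - t{\left(-13,-4 \right)} = -4 - \left(4 + 18 \left(-4\right) + 21 \left(-13\right)\right) = -4 - \left(4 - 72 - 273\right) = -4 - -341 = -4 + 341 = 337$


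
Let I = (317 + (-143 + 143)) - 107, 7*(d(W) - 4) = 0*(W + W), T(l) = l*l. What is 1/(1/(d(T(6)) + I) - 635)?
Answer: -214/135889 ≈ -0.0015748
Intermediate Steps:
T(l) = l**2
d(W) = 4 (d(W) = 4 + (0*(W + W))/7 = 4 + (0*(2*W))/7 = 4 + (1/7)*0 = 4 + 0 = 4)
I = 210 (I = (317 + 0) - 107 = 317 - 107 = 210)
1/(1/(d(T(6)) + I) - 635) = 1/(1/(4 + 210) - 635) = 1/(1/214 - 635) = 1/(-135889/214) = -214/135889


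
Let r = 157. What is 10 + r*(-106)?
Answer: -16632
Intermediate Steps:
10 + r*(-106) = 10 + 157*(-106) = 10 - 16642 = -16632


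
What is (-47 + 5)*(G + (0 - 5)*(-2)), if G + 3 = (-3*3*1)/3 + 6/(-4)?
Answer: -105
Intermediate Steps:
G = -15/2 (G = -3 + ((-3*3*1)/3 + 6/(-4)) = -3 + (-9*1*(⅓) + 6*(-¼)) = -3 + (-9*⅓ - 3/2) = -3 + (-3 - 3/2) = -3 - 9/2 = -15/2 ≈ -7.5000)
(-47 + 5)*(G + (0 - 5)*(-2)) = (-47 + 5)*(-15/2 + (0 - 5)*(-2)) = -42*(-15/2 - 5*(-2)) = -42*(-15/2 + 10) = -42*5/2 = -105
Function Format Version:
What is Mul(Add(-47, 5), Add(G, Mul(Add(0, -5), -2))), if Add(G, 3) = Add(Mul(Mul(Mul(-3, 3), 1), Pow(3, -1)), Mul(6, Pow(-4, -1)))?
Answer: -105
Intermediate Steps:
G = Rational(-15, 2) (G = Add(-3, Add(Mul(Mul(Mul(-3, 3), 1), Pow(3, -1)), Mul(6, Pow(-4, -1)))) = Add(-3, Add(Mul(Mul(-9, 1), Rational(1, 3)), Mul(6, Rational(-1, 4)))) = Add(-3, Add(Mul(-9, Rational(1, 3)), Rational(-3, 2))) = Add(-3, Add(-3, Rational(-3, 2))) = Add(-3, Rational(-9, 2)) = Rational(-15, 2) ≈ -7.5000)
Mul(Add(-47, 5), Add(G, Mul(Add(0, -5), -2))) = Mul(Add(-47, 5), Add(Rational(-15, 2), Mul(Add(0, -5), -2))) = Mul(-42, Add(Rational(-15, 2), Mul(-5, -2))) = Mul(-42, Add(Rational(-15, 2), 10)) = Mul(-42, Rational(5, 2)) = -105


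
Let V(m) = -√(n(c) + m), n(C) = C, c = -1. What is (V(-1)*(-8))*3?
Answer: 24*I*√2 ≈ 33.941*I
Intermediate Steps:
V(m) = -√(-1 + m)
(V(-1)*(-8))*3 = (-√(-1 - 1)*(-8))*3 = (-√(-2)*(-8))*3 = (-I*√2*(-8))*3 = (8*I*√2)*3 = 24*I*√2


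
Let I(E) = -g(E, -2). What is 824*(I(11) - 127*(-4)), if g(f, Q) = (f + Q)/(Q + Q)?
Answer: 420446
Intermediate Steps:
g(f, Q) = (Q + f)/(2*Q) (g(f, Q) = (Q + f)/((2*Q)) = (Q + f)*(1/(2*Q)) = (Q + f)/(2*Q))
I(E) = -½ + E/4 (I(E) = -(-2 + E)/(2*(-2)) = -(-1)*(-2 + E)/(2*2) = -(½ - E/4) = -½ + E/4)
824*(I(11) - 127*(-4)) = 824*((-½ + (¼)*11) - 127*(-4)) = 824*((-½ + 11/4) + 508) = 824*(9/4 + 508) = 824*(2041/4) = 420446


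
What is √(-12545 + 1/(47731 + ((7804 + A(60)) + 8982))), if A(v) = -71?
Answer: I*√52102984296774/64446 ≈ 112.0*I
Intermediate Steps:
√(-12545 + 1/(47731 + ((7804 + A(60)) + 8982))) = √(-12545 + 1/(47731 + ((7804 - 71) + 8982))) = √(-12545 + 1/(47731 + (7733 + 8982))) = √(-12545 + 1/(47731 + 16715)) = √(-12545 + 1/64446) = √(-808475069/64446) = I*√52102984296774/64446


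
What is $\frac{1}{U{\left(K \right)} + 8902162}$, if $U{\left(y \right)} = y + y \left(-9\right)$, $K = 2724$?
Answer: $\frac{1}{8880370} \approx 1.1261 \cdot 10^{-7}$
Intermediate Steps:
$U{\left(y \right)} = - 8 y$ ($U{\left(y \right)} = y - 9 y = - 8 y$)
$\frac{1}{U{\left(K \right)} + 8902162} = \frac{1}{\left(-8\right) 2724 + 8902162} = \frac{1}{-21792 + 8902162} = \frac{1}{8880370}$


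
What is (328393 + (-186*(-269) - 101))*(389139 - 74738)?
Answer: 118946072726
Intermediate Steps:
(328393 + (-186*(-269) - 101))*(389139 - 74738) = (328393 + (50034 - 101))*314401 = (328393 + 49933)*314401 = 378326*314401 = 118946072726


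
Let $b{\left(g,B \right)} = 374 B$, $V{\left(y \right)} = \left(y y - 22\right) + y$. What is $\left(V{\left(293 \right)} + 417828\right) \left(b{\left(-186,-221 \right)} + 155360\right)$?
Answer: $36640043288$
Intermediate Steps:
$V{\left(y \right)} = -22 + y + y^{2}$ ($V{\left(y \right)} = \left(y^{2} - 22\right) + y = \left(-22 + y^{2}\right) + y = -22 + y + y^{2}$)
$\left(V{\left(293 \right)} + 417828\right) \left(b{\left(-186,-221 \right)} + 155360\right) = \left(\left(-22 + 293 + 293^{2}\right) + 417828\right) \left(374 \left(-221\right) + 155360\right) = \left(\left(-22 + 293 + 85849\right) + 417828\right) \left(-82654 + 155360\right) = \left(86120 + 417828\right) 72706 = 503948 \cdot 72706 = 36640043288$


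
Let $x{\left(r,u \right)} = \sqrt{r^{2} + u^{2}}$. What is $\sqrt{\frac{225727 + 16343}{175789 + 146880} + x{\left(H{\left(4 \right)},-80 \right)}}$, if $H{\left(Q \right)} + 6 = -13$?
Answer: $\frac{\sqrt{78108484830 + 104115283561 \sqrt{6761}}}{322669} \approx 9.1091$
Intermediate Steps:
$H{\left(Q \right)} = -19$ ($H{\left(Q \right)} = -6 - 13 = -19$)
$\sqrt{\frac{225727 + 16343}{175789 + 146880} + x{\left(H{\left(4 \right)},-80 \right)}} = \sqrt{\frac{225727 + 16343}{175789 + 146880} + \sqrt{\left(-19\right)^{2} + \left(-80\right)^{2}}} = \sqrt{\frac{242070}{322669} + \sqrt{361 + 6400}} = \sqrt{242070 \cdot \frac{1}{322669} + \sqrt{6761}} = \sqrt{\frac{242070}{322669} + \sqrt{6761}}$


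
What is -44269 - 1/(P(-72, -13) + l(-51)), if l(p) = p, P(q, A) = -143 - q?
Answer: -5400817/122 ≈ -44269.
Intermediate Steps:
-44269 - 1/(P(-72, -13) + l(-51)) = -44269 - 1/((-143 - 1*(-72)) - 51) = -44269 - 1/((-143 + 72) - 51) = -44269 - 1/(-71 - 51) = -44269 - 1/(-122) = -44269 - 1*(-1/122) = -44269 + 1/122 = -5400817/122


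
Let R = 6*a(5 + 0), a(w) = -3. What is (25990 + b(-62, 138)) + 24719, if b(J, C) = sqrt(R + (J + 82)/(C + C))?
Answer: 50709 + I*sqrt(85353)/69 ≈ 50709.0 + 4.2341*I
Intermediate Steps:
R = -18 (R = 6*(-3) = -18)
b(J, C) = sqrt(-18 + (82 + J)/(2*C)) (b(J, C) = sqrt(-18 + (J + 82)/(C + C)) = sqrt(-18 + (82 + J)/((2*C))) = sqrt(-18 + (82 + J)*(1/(2*C))) = sqrt(-18 + (82 + J)/(2*C)))
(25990 + b(-62, 138)) + 24719 = (25990 + sqrt(2)*sqrt((82 - 62 - 36*138)/138)/2) + 24719 = (25990 + sqrt(2)*sqrt((82 - 62 - 4968)/138)/2) + 24719 = (25990 + sqrt(2)*sqrt((1/138)*(-4948))/2) + 24719 = (25990 + sqrt(2)*sqrt(-2474/69)/2) + 24719 = (25990 + sqrt(2)*(I*sqrt(170706)/69)/2) + 24719 = (25990 + I*sqrt(85353)/69) + 24719 = 50709 + I*sqrt(85353)/69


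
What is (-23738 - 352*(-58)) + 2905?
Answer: -417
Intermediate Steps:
(-23738 - 352*(-58)) + 2905 = (-23738 + 20416) + 2905 = -3322 + 2905 = -417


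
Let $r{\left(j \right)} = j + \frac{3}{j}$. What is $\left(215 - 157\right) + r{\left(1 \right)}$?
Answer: $62$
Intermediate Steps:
$\left(215 - 157\right) + r{\left(1 \right)} = \left(215 - 157\right) + \left(1 + \frac{3}{1}\right) = 58 + \left(1 + 3 \cdot 1\right) = 58 + \left(1 + 3\right) = 58 + 4 = 62$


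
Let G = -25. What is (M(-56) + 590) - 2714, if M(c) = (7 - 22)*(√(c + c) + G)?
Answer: -1749 - 60*I*√7 ≈ -1749.0 - 158.75*I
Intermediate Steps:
M(c) = 375 - 15*√2*√c (M(c) = (7 - 22)*(√(c + c) - 25) = -15*(√(2*c) - 25) = -15*(√2*√c - 25) = -15*(-25 + √2*√c) = 375 - 15*√2*√c)
(M(-56) + 590) - 2714 = ((375 - 15*√2*√(-56)) + 590) - 2714 = ((375 - 15*√2*2*I*√14) + 590) - 2714 = ((375 - 60*I*√7) + 590) - 2714 = (965 - 60*I*√7) - 2714 = -1749 - 60*I*√7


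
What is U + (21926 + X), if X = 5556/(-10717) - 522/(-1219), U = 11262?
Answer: 433567616834/13064023 ≈ 33188.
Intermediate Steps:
X = -1178490/13064023 (X = 5556*(-1/10717) - 522*(-1/1219) = -5556/10717 + 522/1219 = -1178490/13064023 ≈ -0.090209)
U + (21926 + X) = 11262 + (21926 - 1178490/13064023) = 11262 + 286440589808/13064023 = 433567616834/13064023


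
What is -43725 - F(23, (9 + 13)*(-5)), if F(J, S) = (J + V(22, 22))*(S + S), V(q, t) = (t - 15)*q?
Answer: -4785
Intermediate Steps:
V(q, t) = q*(-15 + t) (V(q, t) = (-15 + t)*q = q*(-15 + t))
F(J, S) = 2*S*(154 + J) (F(J, S) = (J + 22*(-15 + 22))*(S + S) = (J + 22*7)*(2*S) = (J + 154)*(2*S) = (154 + J)*(2*S) = 2*S*(154 + J))
-43725 - F(23, (9 + 13)*(-5)) = -43725 - 2*(9 + 13)*(-5)*(154 + 23) = -43725 - 2*22*(-5)*177 = -43725 - 2*(-110)*177 = -43725 - 1*(-38940) = -43725 + 38940 = -4785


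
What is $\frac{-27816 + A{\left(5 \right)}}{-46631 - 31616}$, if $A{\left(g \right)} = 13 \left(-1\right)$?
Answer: $\frac{27829}{78247} \approx 0.35566$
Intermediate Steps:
$A{\left(g \right)} = -13$
$\frac{-27816 + A{\left(5 \right)}}{-46631 - 31616} = \frac{-27816 - 13}{-46631 - 31616} = - \frac{27829}{-78247} = \left(-27829\right) \left(- \frac{1}{78247}\right) = \frac{27829}{78247}$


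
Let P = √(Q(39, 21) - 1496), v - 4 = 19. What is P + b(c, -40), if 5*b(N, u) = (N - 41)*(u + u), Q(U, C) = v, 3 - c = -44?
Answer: -96 + I*√1473 ≈ -96.0 + 38.38*I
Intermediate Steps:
c = 47 (c = 3 - 1*(-44) = 3 + 44 = 47)
v = 23 (v = 4 + 19 = 23)
Q(U, C) = 23
b(N, u) = 2*u*(-41 + N)/5 (b(N, u) = ((N - 41)*(u + u))/5 = ((-41 + N)*(2*u))/5 = (2*u*(-41 + N))/5 = 2*u*(-41 + N)/5)
P = I*√1473 (P = √(23 - 1496) = √(-1473) = I*√1473 ≈ 38.38*I)
P + b(c, -40) = I*√1473 + (⅖)*(-40)*(-41 + 47) = I*√1473 + (⅖)*(-40)*6 = I*√1473 - 96 = -96 + I*√1473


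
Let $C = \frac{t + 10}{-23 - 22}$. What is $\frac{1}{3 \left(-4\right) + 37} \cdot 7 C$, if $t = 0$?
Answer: $- \frac{14}{225} \approx -0.062222$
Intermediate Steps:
$C = - \frac{2}{9}$ ($C = \frac{0 + 10}{-23 - 22} = \frac{10}{-45} = 10 \left(- \frac{1}{45}\right) = - \frac{2}{9} \approx -0.22222$)
$\frac{1}{3 \left(-4\right) + 37} \cdot 7 C = \frac{1}{3 \left(-4\right) + 37} \cdot 7 \left(- \frac{2}{9}\right) = \frac{1}{-12 + 37} \cdot 7 \left(- \frac{2}{9}\right) = \frac{1}{25} \cdot 7 \left(- \frac{2}{9}\right) = \frac{7}{25} \left(- \frac{2}{9}\right) = - \frac{14}{225}$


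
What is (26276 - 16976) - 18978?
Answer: -9678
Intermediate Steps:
(26276 - 16976) - 18978 = 9300 - 18978 = -9678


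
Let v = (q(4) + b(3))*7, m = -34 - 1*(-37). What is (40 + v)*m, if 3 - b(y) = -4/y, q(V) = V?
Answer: 295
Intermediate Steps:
m = 3 (m = -34 + 37 = 3)
b(y) = 3 + 4/y (b(y) = 3 - (-4)/y = 3 + 4/y)
v = 175/3 (v = (4 + (3 + 4/3))*7 = (4 + 13/3)*7 = (25/3)*7 = 175/3 ≈ 58.333)
(40 + v)*m = (40 + 175/3)*3 = (295/3)*3 = 295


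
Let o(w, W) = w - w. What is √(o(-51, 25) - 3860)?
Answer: 2*I*√965 ≈ 62.129*I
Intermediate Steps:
o(w, W) = 0
√(o(-51, 25) - 3860) = √(0 - 3860) = √(-3860) = 2*I*√965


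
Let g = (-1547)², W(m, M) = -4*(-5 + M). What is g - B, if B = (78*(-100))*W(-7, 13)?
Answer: 2143609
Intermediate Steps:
W(m, M) = 20 - 4*M
g = 2393209
B = 249600 (B = (78*(-100))*(20 - 4*13) = -7800*(20 - 52) = -7800*(-32) = 249600)
g - B = 2393209 - 1*249600 = 2393209 - 249600 = 2143609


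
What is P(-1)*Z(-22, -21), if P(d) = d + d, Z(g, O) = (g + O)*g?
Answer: -1892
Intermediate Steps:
Z(g, O) = g*(O + g) (Z(g, O) = (O + g)*g = g*(O + g))
P(d) = 2*d
P(-1)*Z(-22, -21) = (2*(-1))*(-22*(-21 - 22)) = -(-44)*(-43) = -2*946 = -1892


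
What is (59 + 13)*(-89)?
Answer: -6408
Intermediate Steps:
(59 + 13)*(-89) = 72*(-89) = -6408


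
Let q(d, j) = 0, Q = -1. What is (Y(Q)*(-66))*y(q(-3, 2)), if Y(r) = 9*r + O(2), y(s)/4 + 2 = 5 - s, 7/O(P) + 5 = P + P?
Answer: 12672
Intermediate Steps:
O(P) = 7/(-5 + 2*P) (O(P) = 7/(-5 + (P + P)) = 7/(-5 + 2*P))
y(s) = 12 - 4*s (y(s) = -8 + 4*(5 - s) = -8 + (20 - 4*s) = 12 - 4*s)
Y(r) = -7 + 9*r (Y(r) = 9*r + 7/(-5 + 2*2) = 9*r + 7/(-5 + 4) = 9*r + 7/(-1) = 9*r + 7*(-1) = 9*r - 7 = -7 + 9*r)
(Y(Q)*(-66))*y(q(-3, 2)) = ((-7 + 9*(-1))*(-66))*(12 - 4*0) = ((-7 - 9)*(-66))*(12 + 0) = -16*(-66)*12 = 1056*12 = 12672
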